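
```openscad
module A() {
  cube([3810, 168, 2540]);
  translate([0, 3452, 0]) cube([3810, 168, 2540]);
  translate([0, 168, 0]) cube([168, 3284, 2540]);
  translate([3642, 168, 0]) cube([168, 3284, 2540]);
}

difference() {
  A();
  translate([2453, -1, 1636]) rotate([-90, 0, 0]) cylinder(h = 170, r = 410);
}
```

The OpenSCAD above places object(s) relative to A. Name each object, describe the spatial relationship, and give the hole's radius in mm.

A is a house frame. The house frame has a circular hole through its front wall. The hole's radius is 410 mm.

The subtracted cylinder has r = 410 mm.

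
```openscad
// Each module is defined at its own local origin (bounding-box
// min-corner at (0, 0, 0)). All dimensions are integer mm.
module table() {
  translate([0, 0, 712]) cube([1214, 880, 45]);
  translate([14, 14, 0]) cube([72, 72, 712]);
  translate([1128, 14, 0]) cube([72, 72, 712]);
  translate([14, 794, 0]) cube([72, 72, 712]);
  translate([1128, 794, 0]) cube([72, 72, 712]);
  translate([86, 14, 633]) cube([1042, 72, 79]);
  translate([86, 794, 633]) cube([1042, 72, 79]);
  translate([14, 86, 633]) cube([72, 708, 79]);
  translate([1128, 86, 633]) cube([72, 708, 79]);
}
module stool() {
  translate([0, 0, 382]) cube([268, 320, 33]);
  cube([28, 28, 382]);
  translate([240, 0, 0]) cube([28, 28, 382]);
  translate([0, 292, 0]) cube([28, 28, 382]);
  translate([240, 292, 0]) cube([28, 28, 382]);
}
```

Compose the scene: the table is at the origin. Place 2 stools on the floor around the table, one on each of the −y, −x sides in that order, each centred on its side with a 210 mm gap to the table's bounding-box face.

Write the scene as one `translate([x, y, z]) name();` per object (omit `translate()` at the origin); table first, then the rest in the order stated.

table();
translate([473, -530, 0]) stool();
translate([-478, 280, 0]) stool();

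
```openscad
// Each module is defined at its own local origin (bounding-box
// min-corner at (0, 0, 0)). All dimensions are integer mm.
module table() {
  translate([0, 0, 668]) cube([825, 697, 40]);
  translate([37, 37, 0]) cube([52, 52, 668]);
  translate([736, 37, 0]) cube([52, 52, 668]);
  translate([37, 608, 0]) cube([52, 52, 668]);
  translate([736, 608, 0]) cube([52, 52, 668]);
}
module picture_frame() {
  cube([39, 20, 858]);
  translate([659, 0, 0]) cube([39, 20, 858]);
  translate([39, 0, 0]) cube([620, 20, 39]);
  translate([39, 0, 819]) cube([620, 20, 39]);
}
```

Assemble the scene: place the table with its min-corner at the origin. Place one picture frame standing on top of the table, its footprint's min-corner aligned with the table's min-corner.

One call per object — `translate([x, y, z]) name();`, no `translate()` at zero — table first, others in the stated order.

table();
translate([0, 0, 708]) picture_frame();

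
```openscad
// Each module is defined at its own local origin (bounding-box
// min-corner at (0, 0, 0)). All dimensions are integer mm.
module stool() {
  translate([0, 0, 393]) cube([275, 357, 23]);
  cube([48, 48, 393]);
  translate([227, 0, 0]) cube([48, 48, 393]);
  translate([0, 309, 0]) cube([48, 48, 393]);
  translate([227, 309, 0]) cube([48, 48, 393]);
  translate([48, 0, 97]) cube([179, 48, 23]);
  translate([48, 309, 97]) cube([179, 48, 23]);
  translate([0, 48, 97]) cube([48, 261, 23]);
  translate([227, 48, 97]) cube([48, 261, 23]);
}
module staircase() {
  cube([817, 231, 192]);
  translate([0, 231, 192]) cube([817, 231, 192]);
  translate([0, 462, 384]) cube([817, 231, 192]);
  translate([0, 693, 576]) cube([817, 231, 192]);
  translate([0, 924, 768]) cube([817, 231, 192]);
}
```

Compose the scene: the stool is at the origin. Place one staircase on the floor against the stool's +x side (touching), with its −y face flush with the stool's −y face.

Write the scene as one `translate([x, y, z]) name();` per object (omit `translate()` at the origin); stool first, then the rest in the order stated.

stool();
translate([275, 0, 0]) staircase();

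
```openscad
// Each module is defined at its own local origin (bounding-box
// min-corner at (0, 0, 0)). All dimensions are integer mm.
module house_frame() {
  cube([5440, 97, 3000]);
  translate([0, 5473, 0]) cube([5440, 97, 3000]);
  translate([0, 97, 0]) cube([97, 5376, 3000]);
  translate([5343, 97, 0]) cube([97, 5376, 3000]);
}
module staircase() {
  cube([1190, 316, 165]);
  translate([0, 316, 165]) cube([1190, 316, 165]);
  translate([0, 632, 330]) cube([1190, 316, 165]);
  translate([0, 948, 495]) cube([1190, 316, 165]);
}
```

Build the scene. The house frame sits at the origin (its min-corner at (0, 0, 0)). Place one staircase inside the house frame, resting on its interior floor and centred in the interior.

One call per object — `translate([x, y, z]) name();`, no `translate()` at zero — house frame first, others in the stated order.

house_frame();
translate([2125, 2153, 0]) staircase();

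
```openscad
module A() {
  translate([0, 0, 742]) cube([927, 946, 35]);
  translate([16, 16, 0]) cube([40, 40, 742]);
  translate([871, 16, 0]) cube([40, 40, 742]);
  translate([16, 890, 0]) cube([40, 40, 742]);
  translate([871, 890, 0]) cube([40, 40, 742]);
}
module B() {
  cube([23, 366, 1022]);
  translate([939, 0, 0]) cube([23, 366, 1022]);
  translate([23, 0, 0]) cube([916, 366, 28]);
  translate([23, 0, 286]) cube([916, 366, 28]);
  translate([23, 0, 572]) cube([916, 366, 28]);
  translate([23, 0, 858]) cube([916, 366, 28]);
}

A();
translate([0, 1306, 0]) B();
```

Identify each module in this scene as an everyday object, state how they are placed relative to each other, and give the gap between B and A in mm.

A is a table. B is a bookshelf. The bookshelf is on the floor beside the table on its +y side. The gap between the bookshelf and the table is 360 mm.

The bookshelf's nearest face is 360 mm from the table's +y face.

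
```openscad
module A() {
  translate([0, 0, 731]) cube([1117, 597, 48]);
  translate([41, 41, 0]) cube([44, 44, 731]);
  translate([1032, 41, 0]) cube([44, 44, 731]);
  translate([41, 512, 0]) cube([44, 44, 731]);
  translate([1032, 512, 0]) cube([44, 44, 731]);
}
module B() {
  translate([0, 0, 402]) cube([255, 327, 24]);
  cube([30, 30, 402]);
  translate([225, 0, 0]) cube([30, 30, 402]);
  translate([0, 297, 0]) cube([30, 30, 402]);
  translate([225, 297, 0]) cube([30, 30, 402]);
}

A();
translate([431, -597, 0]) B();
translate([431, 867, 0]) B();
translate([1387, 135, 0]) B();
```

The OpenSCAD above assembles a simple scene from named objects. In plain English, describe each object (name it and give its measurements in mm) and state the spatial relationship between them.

A is a table with a 1117×597 mm rectangular top, 48 mm thick, top surface at z = 779 mm, supported by four 44×44 mm square legs, each inset 41 mm from the nearest pair of top edges, running from the floor.

B is a four-legged stool. The seat is 255×327 mm, 24 mm thick, top at z = 426 mm. It stands on four square legs, each 30×30 mm in cross-section, from z = 0 to the seat underside, each flush with a corner of the seat.

Three stools sit around the table at the −y, +y, +x sides.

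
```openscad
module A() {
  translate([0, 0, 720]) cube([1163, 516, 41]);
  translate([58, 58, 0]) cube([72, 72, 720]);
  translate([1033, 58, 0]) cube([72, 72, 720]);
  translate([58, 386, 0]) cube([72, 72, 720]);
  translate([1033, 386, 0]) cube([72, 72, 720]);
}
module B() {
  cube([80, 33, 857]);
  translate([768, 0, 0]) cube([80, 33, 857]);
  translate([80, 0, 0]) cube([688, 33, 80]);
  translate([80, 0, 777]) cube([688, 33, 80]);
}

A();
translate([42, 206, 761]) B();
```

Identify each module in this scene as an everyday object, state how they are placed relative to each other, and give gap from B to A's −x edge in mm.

The picture frame's min-x is at 42; the table's min-x is 0; gap = 42 mm.

A is a table. B is a picture frame. The picture frame is on top of the table. The gap from the picture frame to the table's −x edge is 42 mm.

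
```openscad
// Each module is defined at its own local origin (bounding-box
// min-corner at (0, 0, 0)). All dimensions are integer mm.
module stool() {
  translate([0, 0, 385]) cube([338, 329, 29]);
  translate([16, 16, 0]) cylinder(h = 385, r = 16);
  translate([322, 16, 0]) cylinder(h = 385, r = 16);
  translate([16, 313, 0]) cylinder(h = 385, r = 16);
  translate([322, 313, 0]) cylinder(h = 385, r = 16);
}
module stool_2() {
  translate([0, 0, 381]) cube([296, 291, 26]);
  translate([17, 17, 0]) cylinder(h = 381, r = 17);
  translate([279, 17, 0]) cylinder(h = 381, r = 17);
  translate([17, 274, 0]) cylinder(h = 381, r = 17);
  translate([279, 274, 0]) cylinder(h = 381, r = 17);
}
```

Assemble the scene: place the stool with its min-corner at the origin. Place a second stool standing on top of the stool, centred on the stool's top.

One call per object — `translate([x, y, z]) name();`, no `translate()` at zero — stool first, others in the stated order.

stool();
translate([21, 19, 414]) stool_2();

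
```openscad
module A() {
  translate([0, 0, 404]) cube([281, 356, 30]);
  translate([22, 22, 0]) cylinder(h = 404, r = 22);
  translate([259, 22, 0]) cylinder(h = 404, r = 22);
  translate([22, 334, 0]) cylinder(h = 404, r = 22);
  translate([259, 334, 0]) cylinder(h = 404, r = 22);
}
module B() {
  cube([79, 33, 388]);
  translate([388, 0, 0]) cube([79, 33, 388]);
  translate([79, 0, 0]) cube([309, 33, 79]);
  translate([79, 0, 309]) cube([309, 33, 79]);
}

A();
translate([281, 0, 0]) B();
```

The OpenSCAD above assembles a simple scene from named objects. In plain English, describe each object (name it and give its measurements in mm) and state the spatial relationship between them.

A is a four-legged stool. The seat is 281×356 mm, 30 mm thick, top at z = 434 mm. It stands on four round legs, each 44 mm in diameter, from z = 0 to the seat underside, each leg's axis is inset half a diameter from the nearest pair of seat edges (so the leg's bounding box is flush with the corner).

B is a picture frame with a 309×230 mm rectangular opening (x by z) and a uniform 79 mm border on every side. Frame depth is 33 mm along y. It is built from two vertical stiles running the full outside height and two horizontal rails spanning the gap between the stiles.

The picture frame is against the stool's +x side, with their −y faces flush.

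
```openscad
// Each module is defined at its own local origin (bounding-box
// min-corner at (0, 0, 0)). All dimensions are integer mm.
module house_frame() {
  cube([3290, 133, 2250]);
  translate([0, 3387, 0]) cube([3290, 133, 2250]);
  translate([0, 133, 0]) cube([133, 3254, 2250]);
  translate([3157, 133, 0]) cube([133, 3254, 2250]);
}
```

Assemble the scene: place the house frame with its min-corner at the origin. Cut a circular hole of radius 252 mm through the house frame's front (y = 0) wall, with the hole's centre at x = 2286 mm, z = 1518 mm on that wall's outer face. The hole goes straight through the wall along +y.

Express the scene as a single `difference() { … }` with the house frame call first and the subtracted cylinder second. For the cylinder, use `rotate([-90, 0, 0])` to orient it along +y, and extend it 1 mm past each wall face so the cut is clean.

difference() {
  house_frame();
  translate([2286, -1, 1518]) rotate([-90, 0, 0]) cylinder(h = 135, r = 252);
}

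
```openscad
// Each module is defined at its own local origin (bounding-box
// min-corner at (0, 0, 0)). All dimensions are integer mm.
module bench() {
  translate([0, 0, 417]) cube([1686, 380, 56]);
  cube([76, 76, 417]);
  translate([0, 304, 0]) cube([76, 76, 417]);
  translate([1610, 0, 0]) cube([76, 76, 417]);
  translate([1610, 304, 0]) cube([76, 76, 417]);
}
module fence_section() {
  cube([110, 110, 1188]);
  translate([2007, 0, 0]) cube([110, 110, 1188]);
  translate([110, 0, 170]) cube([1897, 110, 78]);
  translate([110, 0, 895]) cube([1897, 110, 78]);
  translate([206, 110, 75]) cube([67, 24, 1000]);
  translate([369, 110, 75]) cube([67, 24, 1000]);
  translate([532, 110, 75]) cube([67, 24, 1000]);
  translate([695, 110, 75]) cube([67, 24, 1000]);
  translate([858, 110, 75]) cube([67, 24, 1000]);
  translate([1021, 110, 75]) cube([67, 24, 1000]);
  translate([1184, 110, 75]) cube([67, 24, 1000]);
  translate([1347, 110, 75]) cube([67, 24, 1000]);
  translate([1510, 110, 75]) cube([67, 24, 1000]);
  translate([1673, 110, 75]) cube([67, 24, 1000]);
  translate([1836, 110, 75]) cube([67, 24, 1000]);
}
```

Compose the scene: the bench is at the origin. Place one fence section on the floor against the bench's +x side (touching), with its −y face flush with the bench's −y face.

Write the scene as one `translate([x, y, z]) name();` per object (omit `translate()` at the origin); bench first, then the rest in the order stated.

bench();
translate([1686, 0, 0]) fence_section();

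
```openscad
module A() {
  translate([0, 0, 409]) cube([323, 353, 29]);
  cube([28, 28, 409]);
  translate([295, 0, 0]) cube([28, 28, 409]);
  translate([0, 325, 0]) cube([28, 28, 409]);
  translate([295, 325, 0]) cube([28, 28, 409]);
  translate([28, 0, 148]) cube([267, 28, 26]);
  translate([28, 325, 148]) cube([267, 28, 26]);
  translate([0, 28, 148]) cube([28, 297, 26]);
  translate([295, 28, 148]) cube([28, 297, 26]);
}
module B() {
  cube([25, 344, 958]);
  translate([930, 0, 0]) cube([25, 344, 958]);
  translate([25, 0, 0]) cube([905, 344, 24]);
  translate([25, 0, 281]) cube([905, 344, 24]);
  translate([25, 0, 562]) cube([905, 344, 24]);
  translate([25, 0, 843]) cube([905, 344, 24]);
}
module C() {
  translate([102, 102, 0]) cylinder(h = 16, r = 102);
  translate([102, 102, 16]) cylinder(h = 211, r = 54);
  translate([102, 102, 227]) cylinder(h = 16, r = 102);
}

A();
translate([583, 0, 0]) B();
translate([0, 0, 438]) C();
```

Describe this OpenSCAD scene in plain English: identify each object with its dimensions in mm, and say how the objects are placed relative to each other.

A is a four-legged stool. The seat is a 323×353×29 mm slab whose top surface is at z = 438 mm; four square legs, each 28×28 mm in cross-section, run from the floor (z = 0) to the underside of the seat, each flush with a corner of the seat. Four stretchers, 28 mm wide and 26 mm tall, connect adjacent legs with their undersides at z = 148 mm, each running between the inner faces of the legs it joins and aligned with the legs' outer faces on the other axis.

B is a bookshelf 955 mm wide overall, 344 mm deep and 958 mm tall. The two sides are 25 mm thick vertical panels. 4 horizontal shelves of 24 mm thickness span between the inner faces of the sides; the lowest shelf sits on the floor and shelves are stacked with a clear vertical gap of 257 mm between each pair.

C is a spool: two coaxial disc flanges of radius 102 mm and thickness 16 mm, joined by a core cylinder of radius 54 mm and height 211 mm. The lower flange rests on z = 0 and the three cylinders share a vertical axis.

The bookshelf is on the floor beside the stool on its +x side. The spool is on top of the stool.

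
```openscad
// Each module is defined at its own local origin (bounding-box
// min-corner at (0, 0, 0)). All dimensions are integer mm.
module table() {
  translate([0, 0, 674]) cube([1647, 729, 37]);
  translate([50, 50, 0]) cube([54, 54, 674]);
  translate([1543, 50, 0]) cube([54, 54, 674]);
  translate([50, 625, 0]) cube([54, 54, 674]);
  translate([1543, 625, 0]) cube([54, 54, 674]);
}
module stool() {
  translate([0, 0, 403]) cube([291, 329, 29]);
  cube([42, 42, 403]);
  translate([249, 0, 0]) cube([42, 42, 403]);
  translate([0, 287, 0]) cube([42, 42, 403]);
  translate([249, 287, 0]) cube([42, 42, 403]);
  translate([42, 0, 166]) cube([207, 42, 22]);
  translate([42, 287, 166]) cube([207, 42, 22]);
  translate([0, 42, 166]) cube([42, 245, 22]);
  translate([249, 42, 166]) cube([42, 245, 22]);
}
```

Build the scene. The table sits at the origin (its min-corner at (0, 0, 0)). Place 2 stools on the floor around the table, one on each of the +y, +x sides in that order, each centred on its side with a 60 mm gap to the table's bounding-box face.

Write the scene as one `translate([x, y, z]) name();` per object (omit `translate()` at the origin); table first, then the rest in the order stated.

table();
translate([678, 789, 0]) stool();
translate([1707, 200, 0]) stool();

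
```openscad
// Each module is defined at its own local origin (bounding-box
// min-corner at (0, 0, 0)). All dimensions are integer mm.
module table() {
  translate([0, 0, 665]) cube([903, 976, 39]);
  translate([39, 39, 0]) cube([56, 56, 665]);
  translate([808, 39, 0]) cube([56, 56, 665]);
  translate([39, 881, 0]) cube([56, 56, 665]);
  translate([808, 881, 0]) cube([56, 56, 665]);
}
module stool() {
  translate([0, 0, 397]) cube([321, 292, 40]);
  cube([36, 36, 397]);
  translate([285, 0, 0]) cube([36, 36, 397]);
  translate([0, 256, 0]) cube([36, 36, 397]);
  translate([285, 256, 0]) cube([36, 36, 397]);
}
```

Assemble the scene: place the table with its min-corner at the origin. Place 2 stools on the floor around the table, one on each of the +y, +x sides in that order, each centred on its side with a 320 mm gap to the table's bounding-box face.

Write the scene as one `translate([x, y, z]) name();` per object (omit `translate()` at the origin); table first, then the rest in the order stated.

table();
translate([291, 1296, 0]) stool();
translate([1223, 342, 0]) stool();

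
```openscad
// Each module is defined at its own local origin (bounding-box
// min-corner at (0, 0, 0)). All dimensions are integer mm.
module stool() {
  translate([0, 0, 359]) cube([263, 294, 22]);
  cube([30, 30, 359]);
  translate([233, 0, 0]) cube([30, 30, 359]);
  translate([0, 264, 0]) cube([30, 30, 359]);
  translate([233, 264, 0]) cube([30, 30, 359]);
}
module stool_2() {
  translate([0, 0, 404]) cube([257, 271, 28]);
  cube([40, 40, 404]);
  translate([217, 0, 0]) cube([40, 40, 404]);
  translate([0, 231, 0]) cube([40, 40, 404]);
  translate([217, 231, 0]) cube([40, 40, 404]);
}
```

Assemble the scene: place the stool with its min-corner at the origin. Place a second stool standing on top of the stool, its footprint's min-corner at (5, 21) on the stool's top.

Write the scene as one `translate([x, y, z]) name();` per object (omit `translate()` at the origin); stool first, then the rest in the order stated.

stool();
translate([5, 21, 381]) stool_2();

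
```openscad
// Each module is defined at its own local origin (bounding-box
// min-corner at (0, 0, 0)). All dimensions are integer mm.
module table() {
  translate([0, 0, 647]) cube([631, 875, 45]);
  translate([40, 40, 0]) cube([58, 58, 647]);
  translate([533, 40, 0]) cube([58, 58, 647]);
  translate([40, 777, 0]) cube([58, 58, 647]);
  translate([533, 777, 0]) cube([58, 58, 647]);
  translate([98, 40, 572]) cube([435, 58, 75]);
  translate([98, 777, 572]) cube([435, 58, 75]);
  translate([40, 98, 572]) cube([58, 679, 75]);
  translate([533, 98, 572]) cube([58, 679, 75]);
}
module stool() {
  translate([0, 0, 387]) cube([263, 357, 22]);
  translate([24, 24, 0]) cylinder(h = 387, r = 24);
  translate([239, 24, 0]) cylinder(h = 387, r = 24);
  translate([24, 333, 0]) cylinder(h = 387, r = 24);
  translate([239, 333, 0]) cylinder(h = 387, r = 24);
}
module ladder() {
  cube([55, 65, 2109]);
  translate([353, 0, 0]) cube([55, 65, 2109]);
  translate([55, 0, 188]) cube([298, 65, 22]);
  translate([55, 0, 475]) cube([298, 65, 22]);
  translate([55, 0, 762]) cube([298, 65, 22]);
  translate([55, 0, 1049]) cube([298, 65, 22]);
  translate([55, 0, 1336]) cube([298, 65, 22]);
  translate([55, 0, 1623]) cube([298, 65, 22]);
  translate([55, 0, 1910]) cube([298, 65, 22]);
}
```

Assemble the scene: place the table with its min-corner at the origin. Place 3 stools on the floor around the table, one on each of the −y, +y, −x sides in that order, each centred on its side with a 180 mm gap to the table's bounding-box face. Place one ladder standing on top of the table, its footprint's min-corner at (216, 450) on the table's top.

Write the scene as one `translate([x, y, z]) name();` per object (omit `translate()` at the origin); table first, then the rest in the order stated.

table();
translate([184, -537, 0]) stool();
translate([184, 1055, 0]) stool();
translate([-443, 259, 0]) stool();
translate([216, 450, 692]) ladder();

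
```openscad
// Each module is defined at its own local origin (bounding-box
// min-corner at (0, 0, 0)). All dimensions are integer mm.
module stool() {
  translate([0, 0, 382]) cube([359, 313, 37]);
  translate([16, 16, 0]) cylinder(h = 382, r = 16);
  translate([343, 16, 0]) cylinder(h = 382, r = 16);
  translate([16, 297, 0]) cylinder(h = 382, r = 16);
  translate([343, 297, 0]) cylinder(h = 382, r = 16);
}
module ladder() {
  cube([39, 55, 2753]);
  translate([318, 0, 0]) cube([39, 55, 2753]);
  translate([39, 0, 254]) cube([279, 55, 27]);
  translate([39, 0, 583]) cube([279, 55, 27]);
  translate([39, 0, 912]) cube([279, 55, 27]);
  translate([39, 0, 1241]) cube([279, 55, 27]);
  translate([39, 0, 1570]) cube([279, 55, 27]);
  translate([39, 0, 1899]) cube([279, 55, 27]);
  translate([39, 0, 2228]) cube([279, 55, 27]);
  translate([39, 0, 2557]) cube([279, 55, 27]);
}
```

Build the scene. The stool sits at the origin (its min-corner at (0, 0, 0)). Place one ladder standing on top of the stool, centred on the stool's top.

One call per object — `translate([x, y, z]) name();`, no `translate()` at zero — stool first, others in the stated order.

stool();
translate([1, 129, 419]) ladder();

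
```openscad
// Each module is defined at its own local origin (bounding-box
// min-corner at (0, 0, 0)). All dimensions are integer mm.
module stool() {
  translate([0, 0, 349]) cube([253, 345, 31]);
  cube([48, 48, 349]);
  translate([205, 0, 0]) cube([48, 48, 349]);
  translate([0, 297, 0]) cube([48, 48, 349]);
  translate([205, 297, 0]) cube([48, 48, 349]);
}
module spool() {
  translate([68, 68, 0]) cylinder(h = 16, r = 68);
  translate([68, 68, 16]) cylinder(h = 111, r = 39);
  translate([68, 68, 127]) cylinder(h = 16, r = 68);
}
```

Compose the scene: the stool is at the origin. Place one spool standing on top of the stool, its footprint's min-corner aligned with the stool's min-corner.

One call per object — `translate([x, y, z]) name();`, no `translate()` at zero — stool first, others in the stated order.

stool();
translate([0, 0, 380]) spool();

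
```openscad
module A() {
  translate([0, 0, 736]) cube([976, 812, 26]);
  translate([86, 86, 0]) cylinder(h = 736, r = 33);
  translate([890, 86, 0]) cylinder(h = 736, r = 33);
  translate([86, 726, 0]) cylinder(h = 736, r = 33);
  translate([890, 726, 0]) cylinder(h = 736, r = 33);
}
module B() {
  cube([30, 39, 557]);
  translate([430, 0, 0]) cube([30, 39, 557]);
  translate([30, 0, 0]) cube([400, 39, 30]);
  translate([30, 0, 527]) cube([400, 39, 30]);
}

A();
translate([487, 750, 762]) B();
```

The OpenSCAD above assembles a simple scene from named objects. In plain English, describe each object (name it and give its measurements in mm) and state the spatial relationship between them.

A is a table with a 976×812 mm rectangular top, 26 mm thick, top surface at z = 762 mm, supported by four round legs of 66 mm diameter, each leg's bounding box inset 53 mm from the nearest pair of top edges, running from the floor.

B is a picture frame with a 400×497 mm rectangular opening (x by z) and a uniform 30 mm border on every side. Frame depth is 39 mm along y. It is built from two vertical stiles running the full outside height and two horizontal rails spanning the gap between the stiles.

The picture frame is on top of the table.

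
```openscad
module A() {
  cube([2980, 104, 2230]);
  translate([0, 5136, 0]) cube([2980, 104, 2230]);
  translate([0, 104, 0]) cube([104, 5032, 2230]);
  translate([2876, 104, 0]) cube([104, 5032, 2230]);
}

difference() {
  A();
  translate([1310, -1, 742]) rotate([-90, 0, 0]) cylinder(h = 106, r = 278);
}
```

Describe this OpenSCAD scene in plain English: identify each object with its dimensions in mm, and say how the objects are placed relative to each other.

A is a box-shaped house frame (walls only): outside footprint 2980×5240 mm, wall height 2230 mm, wall thickness 104 mm. The two y-facing walls run the full x-width; the two x-facing walls fit between the inner faces of the y-facing walls.

The house frame has a circular hole of radius 278 mm through its front wall, centred at (x = 1310, z = 742).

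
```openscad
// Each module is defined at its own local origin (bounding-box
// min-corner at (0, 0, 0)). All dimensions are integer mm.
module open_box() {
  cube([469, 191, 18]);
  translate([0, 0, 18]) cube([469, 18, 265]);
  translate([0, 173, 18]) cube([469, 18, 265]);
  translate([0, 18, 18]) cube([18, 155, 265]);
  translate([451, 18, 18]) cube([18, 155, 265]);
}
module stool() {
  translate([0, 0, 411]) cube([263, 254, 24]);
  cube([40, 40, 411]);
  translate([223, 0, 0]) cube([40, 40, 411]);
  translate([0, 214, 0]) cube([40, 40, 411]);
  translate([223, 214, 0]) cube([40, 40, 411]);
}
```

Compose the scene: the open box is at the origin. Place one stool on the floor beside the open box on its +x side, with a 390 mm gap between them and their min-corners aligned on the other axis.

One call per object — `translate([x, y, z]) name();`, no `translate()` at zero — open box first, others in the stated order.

open_box();
translate([859, 0, 0]) stool();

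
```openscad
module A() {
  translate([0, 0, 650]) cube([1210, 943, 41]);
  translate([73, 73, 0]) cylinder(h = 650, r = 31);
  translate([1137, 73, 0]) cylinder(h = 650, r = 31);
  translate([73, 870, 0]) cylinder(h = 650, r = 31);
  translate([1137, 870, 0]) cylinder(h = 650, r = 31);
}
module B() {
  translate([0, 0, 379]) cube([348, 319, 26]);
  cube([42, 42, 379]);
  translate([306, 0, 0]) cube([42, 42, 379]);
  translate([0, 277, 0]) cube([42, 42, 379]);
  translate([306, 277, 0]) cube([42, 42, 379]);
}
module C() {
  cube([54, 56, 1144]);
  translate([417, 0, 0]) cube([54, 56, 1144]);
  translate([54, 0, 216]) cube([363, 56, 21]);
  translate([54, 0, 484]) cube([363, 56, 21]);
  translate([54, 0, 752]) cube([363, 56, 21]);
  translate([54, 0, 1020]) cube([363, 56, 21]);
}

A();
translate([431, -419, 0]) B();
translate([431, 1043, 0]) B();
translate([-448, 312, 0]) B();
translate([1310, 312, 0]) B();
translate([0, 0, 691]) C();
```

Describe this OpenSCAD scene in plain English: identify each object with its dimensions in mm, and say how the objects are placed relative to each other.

A is a rectangular dining table. The top is 1210×943×41 mm with its upper surface at z = 691 mm. It stands on four round legs of 62 mm diameter, each leg's bounding box inset 42 mm from the nearest pair of top edges, running from the floor to the underside of the top.

B is a simple wooden stool: a rectangular seat 348 mm (x) by 319 mm (y), 26 mm thick, top face at z = 405 mm, on four square legs, each 42×42 mm in cross-section. The legs rest on z = 0, each flush with a corner of the seat.

C is a straight ladder. Two 54×56 mm vertical rails, 1144 mm tall, stand 471 mm apart (outside-to-outside) with their front faces coplanar on the −y side. 4 rungs, each 56 mm deep and 21 mm tall, span between the inner faces of the rails, front faces flush with the rails. The lowest rung's underside is at z = 216 mm and rungs are spaced 268 mm apart (underside to underside).

Four stools sit around the table at the −y, +y, −x, +x sides. The ladder is on top of the table.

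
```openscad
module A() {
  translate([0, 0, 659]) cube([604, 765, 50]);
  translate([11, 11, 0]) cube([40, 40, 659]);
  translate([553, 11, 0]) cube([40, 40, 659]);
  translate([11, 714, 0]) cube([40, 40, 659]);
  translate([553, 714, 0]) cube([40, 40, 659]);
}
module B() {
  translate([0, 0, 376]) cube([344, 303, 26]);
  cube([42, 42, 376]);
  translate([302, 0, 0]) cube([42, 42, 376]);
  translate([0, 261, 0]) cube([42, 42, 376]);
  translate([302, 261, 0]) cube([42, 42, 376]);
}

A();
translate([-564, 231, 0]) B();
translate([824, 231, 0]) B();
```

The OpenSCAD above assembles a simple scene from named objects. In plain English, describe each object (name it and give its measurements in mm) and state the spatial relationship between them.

A is a table with a 604×765 mm rectangular top, 50 mm thick, top surface at z = 709 mm, supported by four 40×40 mm square legs, each inset 11 mm from the nearest pair of top edges, running from the floor.

B is a four-legged stool. The seat is 344×303 mm, 26 mm thick, top at z = 402 mm. It stands on four square legs, each 42×42 mm in cross-section, from z = 0 to the seat underside, each flush with a corner of the seat.

Two stools sit around the table at the −x, +x sides.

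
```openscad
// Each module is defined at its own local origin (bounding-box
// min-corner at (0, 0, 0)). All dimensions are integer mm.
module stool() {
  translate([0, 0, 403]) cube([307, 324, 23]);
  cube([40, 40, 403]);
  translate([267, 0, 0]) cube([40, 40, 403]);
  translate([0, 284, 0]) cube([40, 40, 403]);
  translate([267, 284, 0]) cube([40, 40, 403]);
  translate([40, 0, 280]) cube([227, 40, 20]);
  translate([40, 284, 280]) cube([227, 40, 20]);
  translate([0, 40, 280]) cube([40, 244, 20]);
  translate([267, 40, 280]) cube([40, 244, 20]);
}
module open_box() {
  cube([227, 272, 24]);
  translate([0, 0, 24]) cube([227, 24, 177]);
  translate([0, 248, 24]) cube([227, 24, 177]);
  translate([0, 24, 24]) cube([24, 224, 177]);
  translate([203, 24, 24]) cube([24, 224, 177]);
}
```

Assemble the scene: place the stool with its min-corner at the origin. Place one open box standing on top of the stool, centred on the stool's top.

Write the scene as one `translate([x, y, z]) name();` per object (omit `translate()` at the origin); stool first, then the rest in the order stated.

stool();
translate([40, 26, 426]) open_box();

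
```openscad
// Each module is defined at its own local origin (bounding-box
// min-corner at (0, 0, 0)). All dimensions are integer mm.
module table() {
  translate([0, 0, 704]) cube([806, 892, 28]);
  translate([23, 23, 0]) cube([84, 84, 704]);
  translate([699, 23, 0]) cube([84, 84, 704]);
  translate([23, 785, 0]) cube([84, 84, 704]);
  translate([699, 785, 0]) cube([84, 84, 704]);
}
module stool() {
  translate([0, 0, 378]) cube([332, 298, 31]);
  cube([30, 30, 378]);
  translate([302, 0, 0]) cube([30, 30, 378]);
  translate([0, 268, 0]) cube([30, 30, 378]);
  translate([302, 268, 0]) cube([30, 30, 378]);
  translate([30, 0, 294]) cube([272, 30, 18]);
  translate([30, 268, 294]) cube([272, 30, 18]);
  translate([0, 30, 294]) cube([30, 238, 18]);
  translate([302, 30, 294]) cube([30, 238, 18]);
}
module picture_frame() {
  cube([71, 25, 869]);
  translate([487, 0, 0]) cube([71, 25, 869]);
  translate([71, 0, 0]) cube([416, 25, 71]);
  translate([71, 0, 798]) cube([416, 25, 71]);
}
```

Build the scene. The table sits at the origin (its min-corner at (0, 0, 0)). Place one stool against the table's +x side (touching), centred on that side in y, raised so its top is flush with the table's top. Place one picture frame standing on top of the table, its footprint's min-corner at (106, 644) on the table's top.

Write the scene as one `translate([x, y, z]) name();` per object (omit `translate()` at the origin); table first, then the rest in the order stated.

table();
translate([806, 297, 323]) stool();
translate([106, 644, 732]) picture_frame();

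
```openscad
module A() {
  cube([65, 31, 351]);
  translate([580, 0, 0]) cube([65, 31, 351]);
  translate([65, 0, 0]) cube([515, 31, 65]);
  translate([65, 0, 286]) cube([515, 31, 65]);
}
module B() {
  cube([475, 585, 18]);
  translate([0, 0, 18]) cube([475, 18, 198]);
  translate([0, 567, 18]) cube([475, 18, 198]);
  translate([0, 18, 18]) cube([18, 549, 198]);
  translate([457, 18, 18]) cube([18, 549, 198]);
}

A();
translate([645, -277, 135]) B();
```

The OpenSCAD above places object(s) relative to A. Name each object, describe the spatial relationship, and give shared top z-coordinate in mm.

Both tops at z = 351 mm.

A is a picture frame. B is an open box. The open box is beside the picture frame with their tops flush at z = 351. The shared top z-coordinate is 351 mm.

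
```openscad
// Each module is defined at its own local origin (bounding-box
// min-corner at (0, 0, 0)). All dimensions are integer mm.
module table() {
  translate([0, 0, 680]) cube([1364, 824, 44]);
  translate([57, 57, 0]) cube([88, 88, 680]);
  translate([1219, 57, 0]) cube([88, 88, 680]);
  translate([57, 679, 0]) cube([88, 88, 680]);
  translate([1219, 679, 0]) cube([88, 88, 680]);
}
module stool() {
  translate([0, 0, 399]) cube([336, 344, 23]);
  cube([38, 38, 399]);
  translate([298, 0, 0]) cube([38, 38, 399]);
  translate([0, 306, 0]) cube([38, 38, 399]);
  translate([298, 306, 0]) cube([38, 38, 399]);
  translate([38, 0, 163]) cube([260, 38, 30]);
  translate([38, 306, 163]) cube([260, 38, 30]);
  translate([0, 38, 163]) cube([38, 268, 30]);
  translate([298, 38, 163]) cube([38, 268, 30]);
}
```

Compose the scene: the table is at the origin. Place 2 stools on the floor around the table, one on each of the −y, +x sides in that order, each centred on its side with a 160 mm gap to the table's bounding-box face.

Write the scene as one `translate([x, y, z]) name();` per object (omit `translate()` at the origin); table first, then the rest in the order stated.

table();
translate([514, -504, 0]) stool();
translate([1524, 240, 0]) stool();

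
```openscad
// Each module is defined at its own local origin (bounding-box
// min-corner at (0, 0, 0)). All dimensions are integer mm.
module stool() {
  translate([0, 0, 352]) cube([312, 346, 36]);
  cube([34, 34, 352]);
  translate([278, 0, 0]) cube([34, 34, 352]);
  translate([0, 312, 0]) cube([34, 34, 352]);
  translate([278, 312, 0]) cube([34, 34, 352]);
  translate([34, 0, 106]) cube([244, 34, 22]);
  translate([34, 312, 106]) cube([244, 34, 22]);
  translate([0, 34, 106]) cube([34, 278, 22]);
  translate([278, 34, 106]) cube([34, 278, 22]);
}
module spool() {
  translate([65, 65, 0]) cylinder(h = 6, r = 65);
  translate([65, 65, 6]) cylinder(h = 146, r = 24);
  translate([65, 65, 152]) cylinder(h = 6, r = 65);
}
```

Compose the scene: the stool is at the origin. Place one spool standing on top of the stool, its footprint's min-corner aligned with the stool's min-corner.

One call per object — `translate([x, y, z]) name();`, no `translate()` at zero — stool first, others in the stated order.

stool();
translate([0, 0, 388]) spool();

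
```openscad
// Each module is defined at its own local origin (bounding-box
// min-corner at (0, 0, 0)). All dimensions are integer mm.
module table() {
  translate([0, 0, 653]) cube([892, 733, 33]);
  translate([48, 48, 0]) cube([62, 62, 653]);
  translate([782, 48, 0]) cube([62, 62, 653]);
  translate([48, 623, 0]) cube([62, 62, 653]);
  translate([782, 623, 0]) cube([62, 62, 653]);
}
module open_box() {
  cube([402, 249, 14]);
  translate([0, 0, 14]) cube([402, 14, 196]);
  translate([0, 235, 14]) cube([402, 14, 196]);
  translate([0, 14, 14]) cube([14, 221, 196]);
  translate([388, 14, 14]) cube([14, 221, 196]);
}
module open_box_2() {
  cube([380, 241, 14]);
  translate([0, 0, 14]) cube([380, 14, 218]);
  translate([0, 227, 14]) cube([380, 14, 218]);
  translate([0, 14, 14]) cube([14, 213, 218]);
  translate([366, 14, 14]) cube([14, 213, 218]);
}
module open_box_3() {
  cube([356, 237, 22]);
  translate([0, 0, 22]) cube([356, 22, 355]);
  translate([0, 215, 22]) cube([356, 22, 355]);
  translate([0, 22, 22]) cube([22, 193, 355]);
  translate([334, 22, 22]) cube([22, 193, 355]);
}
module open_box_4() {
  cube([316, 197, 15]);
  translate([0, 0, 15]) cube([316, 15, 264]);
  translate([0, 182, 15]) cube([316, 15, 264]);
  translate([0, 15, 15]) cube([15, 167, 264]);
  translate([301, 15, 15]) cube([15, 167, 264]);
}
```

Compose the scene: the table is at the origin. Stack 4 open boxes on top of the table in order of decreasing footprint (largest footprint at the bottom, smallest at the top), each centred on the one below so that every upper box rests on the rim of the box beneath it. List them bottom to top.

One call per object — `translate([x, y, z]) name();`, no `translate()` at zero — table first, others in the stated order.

table();
translate([245, 242, 686]) open_box();
translate([256, 246, 896]) open_box_2();
translate([268, 248, 1128]) open_box_3();
translate([288, 268, 1505]) open_box_4();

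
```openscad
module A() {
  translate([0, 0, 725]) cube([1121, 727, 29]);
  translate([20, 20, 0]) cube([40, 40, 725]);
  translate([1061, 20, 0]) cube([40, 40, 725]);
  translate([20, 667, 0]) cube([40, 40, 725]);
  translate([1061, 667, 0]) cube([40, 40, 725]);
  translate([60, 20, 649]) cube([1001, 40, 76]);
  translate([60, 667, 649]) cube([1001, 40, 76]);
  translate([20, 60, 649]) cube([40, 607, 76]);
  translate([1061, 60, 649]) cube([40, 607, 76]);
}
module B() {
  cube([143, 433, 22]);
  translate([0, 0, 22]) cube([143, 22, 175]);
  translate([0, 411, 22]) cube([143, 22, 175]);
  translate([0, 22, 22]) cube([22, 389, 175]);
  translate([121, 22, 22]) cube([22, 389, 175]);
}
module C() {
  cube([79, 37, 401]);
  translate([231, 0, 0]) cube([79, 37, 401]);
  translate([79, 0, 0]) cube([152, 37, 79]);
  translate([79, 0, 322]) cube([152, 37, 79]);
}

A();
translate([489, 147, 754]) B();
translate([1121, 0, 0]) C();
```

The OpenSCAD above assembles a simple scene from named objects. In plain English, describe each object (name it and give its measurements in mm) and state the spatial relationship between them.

A is a table with a 1121×727 mm rectangular top, 29 mm thick, top surface at z = 754 mm, supported by four 40×40 mm square legs, each inset 20 mm from the nearest pair of top edges, running from the floor. Four apron rails, 40 mm thick and 76 mm tall, run between adjacent legs with their top edges flush with the underside of the top and their outer faces flush with the legs' outer faces.

B is an open-topped rectangular box: outside dimensions 143×433×197 mm, with a uniform wall and base thickness of 22 mm. The base is a full 143×433 slab on the floor; four walls sit on top of the base. The front and back walls (the −y and +y sides) span the full width; the two side walls fit between them.

C is a picture frame with a 152×243 mm rectangular opening (x by z) and a uniform 79 mm border on every side. Frame depth is 37 mm along y. It is built from two vertical stiles running the full outside height and two horizontal rails spanning the gap between the stiles.

The open box is on top of the table, centred. The picture frame is against the table's +x side, with their −y faces flush.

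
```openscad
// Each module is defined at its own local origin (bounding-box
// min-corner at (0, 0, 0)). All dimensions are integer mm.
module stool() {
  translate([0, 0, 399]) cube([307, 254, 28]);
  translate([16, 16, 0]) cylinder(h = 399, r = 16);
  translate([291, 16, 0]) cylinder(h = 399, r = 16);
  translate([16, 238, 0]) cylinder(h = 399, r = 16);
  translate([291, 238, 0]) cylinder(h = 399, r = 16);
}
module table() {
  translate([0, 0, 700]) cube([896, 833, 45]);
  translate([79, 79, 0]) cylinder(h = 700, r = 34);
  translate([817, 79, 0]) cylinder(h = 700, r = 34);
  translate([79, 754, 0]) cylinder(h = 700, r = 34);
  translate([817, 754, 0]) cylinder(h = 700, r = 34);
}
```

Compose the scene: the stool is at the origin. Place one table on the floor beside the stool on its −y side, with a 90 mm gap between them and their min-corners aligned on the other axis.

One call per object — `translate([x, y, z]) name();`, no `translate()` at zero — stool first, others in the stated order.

stool();
translate([0, -923, 0]) table();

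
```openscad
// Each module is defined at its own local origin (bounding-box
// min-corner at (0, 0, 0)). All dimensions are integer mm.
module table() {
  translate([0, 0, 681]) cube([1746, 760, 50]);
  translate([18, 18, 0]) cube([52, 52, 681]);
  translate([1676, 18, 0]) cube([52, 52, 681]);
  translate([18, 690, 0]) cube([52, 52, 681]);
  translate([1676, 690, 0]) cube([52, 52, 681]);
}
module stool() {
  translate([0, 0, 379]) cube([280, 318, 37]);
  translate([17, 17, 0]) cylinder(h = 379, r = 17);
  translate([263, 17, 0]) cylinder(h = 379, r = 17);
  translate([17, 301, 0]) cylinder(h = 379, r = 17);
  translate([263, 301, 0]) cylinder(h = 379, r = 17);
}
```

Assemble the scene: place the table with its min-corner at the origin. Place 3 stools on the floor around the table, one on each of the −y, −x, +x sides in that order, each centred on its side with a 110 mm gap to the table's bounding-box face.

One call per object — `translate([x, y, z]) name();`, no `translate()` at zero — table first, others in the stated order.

table();
translate([733, -428, 0]) stool();
translate([-390, 221, 0]) stool();
translate([1856, 221, 0]) stool();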